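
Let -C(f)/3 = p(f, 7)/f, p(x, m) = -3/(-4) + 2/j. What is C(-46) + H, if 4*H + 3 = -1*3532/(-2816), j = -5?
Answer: -133943/323840 ≈ -0.41361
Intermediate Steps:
p(x, m) = 7/20 (p(x, m) = -3/(-4) + 2/(-5) = -3*(-¼) + 2*(-⅕) = ¾ - ⅖ = 7/20)
C(f) = -21/(20*f)
H = -1229/2816 (H = -¾ + (-1*3532/(-2816))/4 = -¾ + (-3532*(-1/2816))/4 = -¾ + (¼)*(883/704) = -¾ + 883/2816 = -1229/2816 ≈ -0.43643)
C(-46) + H = -21/20/(-46) - 1229/2816 = -21/20*(-1/46) - 1229/2816 = 21/920 - 1229/2816 = -133943/323840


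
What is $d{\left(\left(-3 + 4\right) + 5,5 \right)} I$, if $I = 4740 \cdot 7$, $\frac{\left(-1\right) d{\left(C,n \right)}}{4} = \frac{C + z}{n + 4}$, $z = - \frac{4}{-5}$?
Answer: $- \frac{300832}{3} \approx -1.0028 \cdot 10^{5}$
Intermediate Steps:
$z = \frac{4}{5}$ ($z = \left(-4\right) \left(- \frac{1}{5}\right) = \frac{4}{5} \approx 0.8$)
$d{\left(C,n \right)} = - \frac{4 \left(\frac{4}{5} + C\right)}{4 + n}$ ($d{\left(C,n \right)} = - 4 \frac{C + \frac{4}{5}}{n + 4} = - 4 \frac{\frac{4}{5} + C}{4 + n} = - \frac{4 \left(\frac{4}{5} + C\right)}{4 + n}$)
$I = 33180$
$d{\left(\left(-3 + 4\right) + 5,5 \right)} I = \frac{4 \left(-4 - 5 \left(\left(-3 + 4\right) + 5\right)\right)}{5 \left(4 + 5\right)} 33180 = \frac{4 \left(-4 - 5 \left(1 + 5\right)\right)}{5 \cdot 9} \cdot 33180 = \frac{4}{5} \cdot \frac{1}{9} \left(-4 - 30\right) 33180 = \frac{4}{5} \cdot \frac{1}{9} \left(-34\right) 33180 = \left(- \frac{136}{45}\right) 33180 = - \frac{300832}{3}$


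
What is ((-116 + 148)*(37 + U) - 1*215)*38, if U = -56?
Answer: -31274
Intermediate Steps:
((-116 + 148)*(37 + U) - 1*215)*38 = ((-116 + 148)*(37 - 56) - 1*215)*38 = (32*(-19) - 215)*38 = (-608 - 215)*38 = -823*38 = -31274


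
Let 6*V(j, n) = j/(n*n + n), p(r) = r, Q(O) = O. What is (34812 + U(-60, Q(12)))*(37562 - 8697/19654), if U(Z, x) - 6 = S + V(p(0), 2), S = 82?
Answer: 12882198149950/9827 ≈ 1.3109e+9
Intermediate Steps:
V(j, n) = j/(6*(n + n**2)) (V(j, n) = (j/(n*n + n))/6 = (j/(n**2 + n))/6 = (j/(n + n**2))/6 = j/(6*(n + n**2)))
U(Z, x) = 88 (U(Z, x) = 6 + (82 + (1/6)*0/(2*(1 + 2))) = 6 + (82 + (1/6)*0*(1/2)/3) = 6 + (82 + (1/6)*0*(1/2)*(1/3)) = 6 + (82 + 0) = 6 + 82 = 88)
(34812 + U(-60, Q(12)))*(37562 - 8697/19654) = (34812 + 88)*(37562 - 8697/19654) = 34900*(37562 - 8697*1/19654) = 34900*(37562 - 8697/19654) = 34900*(738234851/19654) = 12882198149950/9827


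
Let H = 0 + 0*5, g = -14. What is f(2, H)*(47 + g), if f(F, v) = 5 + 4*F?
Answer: 429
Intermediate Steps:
H = 0 (H = 0 + 0 = 0)
f(2, H)*(47 + g) = (5 + 4*2)*(47 - 14) = (5 + 8)*33 = 13*33 = 429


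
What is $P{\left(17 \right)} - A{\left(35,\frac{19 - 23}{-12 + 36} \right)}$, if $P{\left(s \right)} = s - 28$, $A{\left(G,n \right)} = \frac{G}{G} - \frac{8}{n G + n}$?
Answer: $- \frac{40}{3} \approx -13.333$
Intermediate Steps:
$A{\left(G,n \right)} = 1 - \frac{8}{n + G n}$ ($A{\left(G,n \right)} = 1 - \frac{8}{G n + n} = 1 - \frac{8}{n + G n}$)
$P{\left(s \right)} = -28 + s$
$P{\left(17 \right)} - A{\left(35,\frac{19 - 23}{-12 + 36} \right)} = \left(-28 + 17\right) - \frac{-8 + \frac{19 - 23}{-12 + 36} + 35 \frac{19 - 23}{-12 + 36}}{\frac{19 - 23}{-12 + 36} \left(1 + 35\right)} = -11 - \frac{-8 - \frac{4}{24} + 35 \left(- \frac{4}{24}\right)}{- \frac{4}{24} \cdot 36} = -11 - \frac{1}{\left(-4\right) \frac{1}{24}} \cdot \frac{1}{36} \left(-8 - \frac{1}{6} + 35 \left(\left(-4\right) \frac{1}{24}\right)\right) = -11 - \frac{1}{- \frac{1}{6}} \cdot \frac{1}{36} \left(-8 - \frac{1}{6} + 35 \left(- \frac{1}{6}\right)\right) = -11 - \left(-6\right) \frac{1}{36} \left(-8 - \frac{1}{6} - \frac{35}{6}\right) = -11 - \left(-6\right) \frac{1}{36} \left(-14\right) = -11 - \frac{7}{3} = - \frac{40}{3}$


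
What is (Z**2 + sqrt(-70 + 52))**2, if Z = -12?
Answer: 20718 + 864*I*sqrt(2) ≈ 20718.0 + 1221.9*I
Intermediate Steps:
(Z**2 + sqrt(-70 + 52))**2 = ((-12)**2 + sqrt(-70 + 52))**2 = (144 + sqrt(-18))**2 = (144 + 3*I*sqrt(2))**2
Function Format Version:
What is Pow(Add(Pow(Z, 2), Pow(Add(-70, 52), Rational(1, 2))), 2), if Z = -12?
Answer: Add(20718, Mul(864, I, Pow(2, Rational(1, 2)))) ≈ Add(20718., Mul(1221.9, I))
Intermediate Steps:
Pow(Add(Pow(Z, 2), Pow(Add(-70, 52), Rational(1, 2))), 2) = Pow(Add(Pow(-12, 2), Pow(Add(-70, 52), Rational(1, 2))), 2) = Pow(Add(144, Pow(-18, Rational(1, 2))), 2) = Pow(Add(144, Mul(3, I, Pow(2, Rational(1, 2)))), 2)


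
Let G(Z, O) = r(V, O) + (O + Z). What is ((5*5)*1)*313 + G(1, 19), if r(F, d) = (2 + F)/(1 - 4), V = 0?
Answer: 23533/3 ≈ 7844.3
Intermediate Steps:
r(F, d) = -⅔ - F/3 (r(F, d) = (2 + F)/(-3) = (2 + F)*(-⅓) = -⅔ - F/3)
G(Z, O) = -⅔ + O + Z (G(Z, O) = (-⅔ - ⅓*0) + (O + Z) = (-⅔ + 0) + (O + Z) = -⅔ + (O + Z) = -⅔ + O + Z)
((5*5)*1)*313 + G(1, 19) = ((5*5)*1)*313 + (-⅔ + 19 + 1) = (25*1)*313 + 58/3 = 25*313 + 58/3 = 7825 + 58/3 = 23533/3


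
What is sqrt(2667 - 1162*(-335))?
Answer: sqrt(391937) ≈ 626.05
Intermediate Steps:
sqrt(2667 - 1162*(-335)) = sqrt(2667 + 389270) = sqrt(391937)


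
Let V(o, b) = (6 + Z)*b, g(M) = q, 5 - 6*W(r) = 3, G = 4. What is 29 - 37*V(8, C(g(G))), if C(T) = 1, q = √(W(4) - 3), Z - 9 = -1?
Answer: -489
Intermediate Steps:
Z = 8 (Z = 9 - 1 = 8)
W(r) = ⅓ (W(r) = ⅚ - ⅙*3 = ⅚ - ½ = ⅓)
q = 2*I*√6/3 (q = √(⅓ - 3) = √(-8/3) = 2*I*√6/3 ≈ 1.633*I)
g(M) = 2*I*√6/3
V(o, b) = 14*b (V(o, b) = (6 + 8)*b = 14*b)
29 - 37*V(8, C(g(G))) = 29 - 518 = -489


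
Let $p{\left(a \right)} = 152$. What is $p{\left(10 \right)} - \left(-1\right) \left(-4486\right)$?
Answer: $-4334$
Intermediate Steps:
$p{\left(10 \right)} - \left(-1\right) \left(-4486\right) = 152 - \left(-1\right) \left(-4486\right) = 152 - 4486 = -4334$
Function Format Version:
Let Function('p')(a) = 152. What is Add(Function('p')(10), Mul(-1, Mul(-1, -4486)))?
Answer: -4334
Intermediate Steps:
Add(Function('p')(10), Mul(-1, Mul(-1, -4486))) = Add(152, Mul(-1, Mul(-1, -4486))) = Add(152, Mul(-1, 4486)) = Add(152, -4486) = -4334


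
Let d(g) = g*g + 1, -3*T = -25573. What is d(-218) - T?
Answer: 117002/3 ≈ 39001.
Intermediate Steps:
T = 25573/3 (T = -1/3*(-25573) = 25573/3 ≈ 8524.3)
d(g) = 1 + g**2 (d(g) = g**2 + 1 = 1 + g**2)
d(-218) - T = (1 + (-218)**2) - 1*25573/3 = (1 + 47524) - 25573/3 = 47525 - 25573/3 = 117002/3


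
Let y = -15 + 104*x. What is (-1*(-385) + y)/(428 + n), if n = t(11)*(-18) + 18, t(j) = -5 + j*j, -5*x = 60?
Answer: 439/821 ≈ 0.53471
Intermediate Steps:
x = -12 (x = -1/5*60 = -12)
t(j) = -5 + j**2
y = -1263 (y = -15 + 104*(-12) = -15 - 1248 = -1263)
n = -2070 (n = (-5 + 11**2)*(-18) + 18 = (-5 + 121)*(-18) + 18 = 116*(-18) + 18 = -2088 + 18 = -2070)
(-1*(-385) + y)/(428 + n) = (-1*(-385) - 1263)/(428 - 2070) = (385 - 1263)/(-1642) = -878*(-1/1642) = 439/821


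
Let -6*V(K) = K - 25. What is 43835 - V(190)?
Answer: 87725/2 ≈ 43863.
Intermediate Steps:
V(K) = 25/6 - K/6 (V(K) = -(K - 25)/6 = -(-25 + K)/6 = 25/6 - K/6)
43835 - V(190) = 43835 - (25/6 - ⅙*190) = 43835 - (25/6 - 95/3) = 43835 - 1*(-55/2) = 43835 + 55/2 = 87725/2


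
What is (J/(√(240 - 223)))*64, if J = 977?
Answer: 62528*√17/17 ≈ 15165.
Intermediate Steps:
(J/(√(240 - 223)))*64 = (977/(√(240 - 223)))*64 = (977/(√17))*64 = (977*(√17/17))*64 = (977*√17/17)*64 = 62528*√17/17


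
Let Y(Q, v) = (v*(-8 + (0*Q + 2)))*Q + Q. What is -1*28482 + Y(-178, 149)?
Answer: 130472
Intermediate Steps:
Y(Q, v) = Q - 6*Q*v (Y(Q, v) = (v*(-8 + (0 + 2)))*Q + Q = (v*(-8 + 2))*Q + Q = (v*(-6))*Q + Q = (-6*v)*Q + Q = -6*Q*v + Q = Q - 6*Q*v)
-1*28482 + Y(-178, 149) = -1*28482 - 178*(1 - 6*149) = -28482 - 178*(1 - 894) = -28482 - 178*(-893) = -28482 + 158954 = 130472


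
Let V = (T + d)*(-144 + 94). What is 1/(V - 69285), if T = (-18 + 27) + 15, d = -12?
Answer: -1/69885 ≈ -1.4309e-5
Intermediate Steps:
T = 24 (T = 9 + 15 = 24)
V = -600 (V = (24 - 12)*(-144 + 94) = 12*(-50) = -600)
1/(V - 69285) = 1/(-600 - 69285) = 1/(-69885) = -1/69885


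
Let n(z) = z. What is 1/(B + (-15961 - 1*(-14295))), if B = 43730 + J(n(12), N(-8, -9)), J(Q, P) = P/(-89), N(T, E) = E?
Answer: 89/3743705 ≈ 2.3773e-5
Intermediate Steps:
J(Q, P) = -P/89 (J(Q, P) = P*(-1/89) = -P/89)
B = 3891979/89 (B = 43730 - 1/89*(-9) = 43730 + 9/89 = 3891979/89 ≈ 43730.)
1/(B + (-15961 - 1*(-14295))) = 1/(3891979/89 + (-15961 - 1*(-14295))) = 1/(3891979/89 + (-15961 + 14295)) = 1/(3891979/89 - 1666) = 1/(3743705/89) = 89/3743705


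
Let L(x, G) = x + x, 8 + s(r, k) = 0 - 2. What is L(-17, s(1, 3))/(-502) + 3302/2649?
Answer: 873835/664899 ≈ 1.3142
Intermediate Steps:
s(r, k) = -10 (s(r, k) = -8 + (0 - 2) = -8 - 2 = -10)
L(x, G) = 2*x
L(-17, s(1, 3))/(-502) + 3302/2649 = (2*(-17))/(-502) + 3302/2649 = -34*(-1/502) + 3302*(1/2649) = 17/251 + 3302/2649 = 873835/664899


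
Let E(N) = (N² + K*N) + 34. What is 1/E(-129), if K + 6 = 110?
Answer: 1/3259 ≈ 0.00030684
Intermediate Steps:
K = 104 (K = -6 + 110 = 104)
E(N) = 34 + N² + 104*N (E(N) = (N² + 104*N) + 34 = 34 + N² + 104*N)
1/E(-129) = 1/(34 + (-129)² + 104*(-129)) = 1/(34 + 16641 - 13416) = 1/3259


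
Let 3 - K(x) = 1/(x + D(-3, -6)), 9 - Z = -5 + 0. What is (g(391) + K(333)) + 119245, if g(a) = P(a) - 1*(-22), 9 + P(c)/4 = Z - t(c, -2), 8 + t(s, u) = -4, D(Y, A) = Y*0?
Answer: 39739553/333 ≈ 1.1934e+5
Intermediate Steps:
D(Y, A) = 0
t(s, u) = -12 (t(s, u) = -8 - 4 = -12)
Z = 14 (Z = 9 - (-5 + 0) = 9 - 1*(-5) = 9 + 5 = 14)
P(c) = 68 (P(c) = -36 + 4*(14 - 1*(-12)) = -36 + 4*(14 + 12) = -36 + 4*26 = -36 + 104 = 68)
g(a) = 90 (g(a) = 68 - 1*(-22) = 68 + 22 = 90)
K(x) = 3 - 1/x (K(x) = 3 - 1/(x + 0) = 3 - 1/x)
(g(391) + K(333)) + 119245 = (90 + (3 - 1/333)) + 119245 = (90 + 998/333) + 119245 = 30968/333 + 119245 = 39739553/333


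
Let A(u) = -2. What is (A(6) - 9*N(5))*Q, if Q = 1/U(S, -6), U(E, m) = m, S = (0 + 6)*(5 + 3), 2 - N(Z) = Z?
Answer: -25/6 ≈ -4.1667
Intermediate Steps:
N(Z) = 2 - Z
S = 48 (S = 6*8 = 48)
Q = -⅙ (Q = 1/(-6) = -⅙ ≈ -0.16667)
(A(6) - 9*N(5))*Q = (-2 - 9*(2 - 1*5))*(-⅙) = (-2 - 9*(2 - 5))*(-⅙) = (-2 - 9*(-3))*(-⅙) = (-2 + 27)*(-⅙) = 25*(-⅙) = -25/6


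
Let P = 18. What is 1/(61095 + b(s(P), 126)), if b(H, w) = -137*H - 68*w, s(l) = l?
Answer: 1/50061 ≈ 1.9976e-5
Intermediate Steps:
1/(61095 + b(s(P), 126)) = 1/(61095 + (-137*18 - 68*126)) = 1/(61095 + (-2466 - 8568)) = 1/(61095 - 11034) = 1/50061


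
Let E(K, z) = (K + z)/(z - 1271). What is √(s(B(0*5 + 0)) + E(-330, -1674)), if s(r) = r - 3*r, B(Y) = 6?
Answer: 6*I*√2727070/2945 ≈ 3.3644*I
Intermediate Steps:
E(K, z) = (K + z)/(-1271 + z)
s(r) = -2*r
√(s(B(0*5 + 0)) + E(-330, -1674)) = √(-2*6 + (-330 - 1674)/(-1271 - 1674)) = √(-12 - 2004/(-2945)) = √(-12 - 1/2945*(-2004)) = √(-12 + 2004/2945) = √(-33336/2945) = 6*I*√2727070/2945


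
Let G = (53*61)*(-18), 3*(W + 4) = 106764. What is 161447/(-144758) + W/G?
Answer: -7273157695/4212023526 ≈ -1.7268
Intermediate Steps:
W = 35584 (W = -4 + (⅓)*106764 = -4 + 35588 = 35584)
G = -58194 (G = 3233*(-18) = -58194)
161447/(-144758) + W/G = 161447/(-144758) + 35584/(-58194) = 161447*(-1/144758) + 35584*(-1/58194) = -161447/144758 - 17792/29097 = -7273157695/4212023526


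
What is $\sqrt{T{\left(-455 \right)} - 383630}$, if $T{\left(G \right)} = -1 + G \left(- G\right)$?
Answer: $8 i \sqrt{9229} \approx 768.54 i$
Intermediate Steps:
$T{\left(G \right)} = -1 - G^{2}$
$\sqrt{T{\left(-455 \right)} - 383630} = \sqrt{\left(-1 - \left(-455\right)^{2}\right) - 383630} = \sqrt{\left(-1 - 207025\right) - 383630} = \sqrt{-207026 - 383630} = \sqrt{-590656} = 8 i \sqrt{9229}$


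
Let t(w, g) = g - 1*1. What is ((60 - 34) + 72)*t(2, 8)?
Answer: 686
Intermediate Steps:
t(w, g) = -1 + g (t(w, g) = g - 1 = -1 + g)
((60 - 34) + 72)*t(2, 8) = ((60 - 34) + 72)*(-1 + 8) = (26 + 72)*7 = 98*7 = 686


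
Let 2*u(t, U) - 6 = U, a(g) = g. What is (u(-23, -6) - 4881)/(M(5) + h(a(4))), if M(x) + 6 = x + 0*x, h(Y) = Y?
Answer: -1627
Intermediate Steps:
u(t, U) = 3 + U/2
M(x) = -6 + x (M(x) = -6 + (x + 0*x) = -6 + (x + 0) = -6 + x)
(u(-23, -6) - 4881)/(M(5) + h(a(4))) = ((3 + (1/2)*(-6)) - 4881)/((-6 + 5) + 4) = ((3 - 3) - 4881)/(-1 + 4) = (0 - 4881)/3 = -4881*1/3 = -1627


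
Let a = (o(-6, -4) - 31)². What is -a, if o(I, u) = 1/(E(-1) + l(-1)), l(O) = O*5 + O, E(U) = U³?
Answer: -47524/49 ≈ -969.88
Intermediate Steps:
l(O) = 6*O (l(O) = 5*O + O = 6*O)
o(I, u) = -⅐ (o(I, u) = 1/((-1)³ + 6*(-1)) = 1/(-1 - 6) = 1/(-7) = -⅐)
a = 47524/49 (a = (-⅐ - 31)² = (-218/7)² = 47524/49 ≈ 969.88)
-a = -1*47524/49 = -47524/49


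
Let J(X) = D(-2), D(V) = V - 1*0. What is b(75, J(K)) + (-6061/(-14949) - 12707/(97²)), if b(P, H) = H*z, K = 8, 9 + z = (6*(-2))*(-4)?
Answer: -10406776/131823 ≈ -78.945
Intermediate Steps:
z = 39 (z = -9 + (6*(-2))*(-4) = -9 - 12*(-4) = -9 + 48 = 39)
D(V) = V (D(V) = V + 0 = V)
J(X) = -2
b(P, H) = 39*H (b(P, H) = H*39 = 39*H)
b(75, J(K)) + (-6061/(-14949) - 12707/(97²)) = 39*(-2) + (-6061/(-14949) - 12707/(97²)) = -78 + (-6061*(-1/14949) - 12707/9409) = -78 + (551/1359 - 12707*1/9409) = -78 + (551/1359 - 131/97) = -78 - 124582/131823 = -10406776/131823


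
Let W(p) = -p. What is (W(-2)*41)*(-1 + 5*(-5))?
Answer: -2132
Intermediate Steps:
(W(-2)*41)*(-1 + 5*(-5)) = (-1*(-2)*41)*(-1 + 5*(-5)) = (2*41)*(-1 - 25) = 82*(-26) = -2132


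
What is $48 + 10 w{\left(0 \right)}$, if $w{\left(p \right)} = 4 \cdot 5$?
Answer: $248$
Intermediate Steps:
$w{\left(p \right)} = 20$
$48 + 10 w{\left(0 \right)} = 48 + 10 \cdot 20 = 48 + 200 = 248$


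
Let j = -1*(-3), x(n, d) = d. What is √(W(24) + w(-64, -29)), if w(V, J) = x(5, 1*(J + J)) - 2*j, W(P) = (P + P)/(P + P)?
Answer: 3*I*√7 ≈ 7.9373*I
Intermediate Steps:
W(P) = 1 (W(P) = (2*P)/((2*P)) = (2*P)*(1/(2*P)) = 1)
j = 3
w(V, J) = -6 + 2*J (w(V, J) = 1*(J + J) - 2*3 = 1*(2*J) - 6 = 2*J - 6 = -6 + 2*J)
√(W(24) + w(-64, -29)) = √(1 + (-6 + 2*(-29))) = √(1 + (-6 - 58)) = √(1 - 64) = √(-63) = 3*I*√7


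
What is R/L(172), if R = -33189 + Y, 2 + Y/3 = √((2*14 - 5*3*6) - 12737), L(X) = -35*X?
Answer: 6639/1204 - 3*I*√12799/6020 ≈ 5.5141 - 0.056378*I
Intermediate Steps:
Y = -6 + 3*I*√12799 (Y = -6 + 3*√((2*14 - 5*3*6) - 12737) = -6 + 3*√((28 - 15*6) - 12737) = -6 + 3*√((28 - 90) - 12737) = -6 + 3*√(-62 - 12737) = -6 + 3*√(-12799) = -6 + 3*(I*√12799) = -6 + 3*I*√12799 ≈ -6.0 + 339.4*I)
R = -33195 + 3*I*√12799 (R = -33189 + (-6 + 3*I*√12799) = -33195 + 3*I*√12799 ≈ -33195.0 + 339.4*I)
R/L(172) = (-33195 + 3*I*√12799)/((-35*172)) = (-33195 + 3*I*√12799)/(-6020) = (-33195 + 3*I*√12799)*(-1/6020) = 6639/1204 - 3*I*√12799/6020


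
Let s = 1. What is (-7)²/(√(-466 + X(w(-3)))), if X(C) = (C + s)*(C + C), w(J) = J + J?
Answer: -7*I*√406/58 ≈ -2.4318*I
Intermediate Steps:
w(J) = 2*J
X(C) = 2*C*(1 + C) (X(C) = (C + 1)*(C + C) = (1 + C)*(2*C) = 2*C*(1 + C))
(-7)²/(√(-466 + X(w(-3)))) = (-7)²/(√(-466 + 2*(2*(-3))*(1 + 2*(-3)))) = 49/(√(-466 + 2*(-6)*(1 - 6))) = 49/(√(-466 + 2*(-6)*(-5))) = 49/(√(-466 + 60)) = 49/(√(-406)) = 49/((I*√406)) = 49*(-I*√406/406) = -7*I*√406/58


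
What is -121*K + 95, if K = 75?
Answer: -8980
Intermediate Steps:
-121*K + 95 = -121*75 + 95 = -9075 + 95 = -8980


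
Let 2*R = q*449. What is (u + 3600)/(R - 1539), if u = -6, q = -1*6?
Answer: -599/481 ≈ -1.2453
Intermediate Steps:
q = -6
R = -1347 (R = (-6*449)/2 = (½)*(-2694) = -1347)
(u + 3600)/(R - 1539) = (-6 + 3600)/(-1347 - 1539) = 3594/(-2886) = 3594*(-1/2886) = -599/481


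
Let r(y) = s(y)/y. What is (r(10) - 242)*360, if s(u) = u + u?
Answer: -86400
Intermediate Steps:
s(u) = 2*u
r(y) = 2 (r(y) = (2*y)/y = 2)
(r(10) - 242)*360 = (2 - 242)*360 = -240*360 = -86400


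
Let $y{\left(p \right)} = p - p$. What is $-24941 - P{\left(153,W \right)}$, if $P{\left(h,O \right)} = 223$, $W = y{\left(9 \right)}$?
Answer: $-25164$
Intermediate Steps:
$y{\left(p \right)} = 0$
$W = 0$
$-24941 - P{\left(153,W \right)} = -24941 - 223 = -25164$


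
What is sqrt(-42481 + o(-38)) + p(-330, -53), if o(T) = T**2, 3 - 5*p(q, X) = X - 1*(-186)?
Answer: -26 + I*sqrt(41037) ≈ -26.0 + 202.58*I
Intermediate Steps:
p(q, X) = -183/5 - X/5 (p(q, X) = 3/5 - (X - 1*(-186))/5 = 3/5 - (X + 186)/5 = 3/5 - (186 + X)/5 = 3/5 + (-186/5 - X/5) = -183/5 - X/5)
sqrt(-42481 + o(-38)) + p(-330, -53) = sqrt(-42481 + (-38)**2) + (-183/5 - 1/5*(-53)) = sqrt(-42481 + 1444) + (-183/5 + 53/5) = sqrt(-41037) - 26 = I*sqrt(41037) - 26 = -26 + I*sqrt(41037)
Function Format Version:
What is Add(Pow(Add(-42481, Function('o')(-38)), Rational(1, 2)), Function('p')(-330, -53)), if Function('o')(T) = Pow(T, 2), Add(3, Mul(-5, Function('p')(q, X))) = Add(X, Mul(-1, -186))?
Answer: Add(-26, Mul(I, Pow(41037, Rational(1, 2)))) ≈ Add(-26.000, Mul(202.58, I))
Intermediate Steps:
Function('p')(q, X) = Add(Rational(-183, 5), Mul(Rational(-1, 5), X)) (Function('p')(q, X) = Add(Rational(3, 5), Mul(Rational(-1, 5), Add(X, Mul(-1, -186)))) = Add(Rational(3, 5), Mul(Rational(-1, 5), Add(X, 186))) = Add(Rational(3, 5), Mul(Rational(-1, 5), Add(186, X))) = Add(Rational(3, 5), Add(Rational(-186, 5), Mul(Rational(-1, 5), X))) = Add(Rational(-183, 5), Mul(Rational(-1, 5), X)))
Add(Pow(Add(-42481, Function('o')(-38)), Rational(1, 2)), Function('p')(-330, -53)) = Add(Pow(Add(-42481, Pow(-38, 2)), Rational(1, 2)), Add(Rational(-183, 5), Mul(Rational(-1, 5), -53))) = Add(Pow(Add(-42481, 1444), Rational(1, 2)), Add(Rational(-183, 5), Rational(53, 5))) = Add(Pow(-41037, Rational(1, 2)), -26) = Add(Mul(I, Pow(41037, Rational(1, 2))), -26) = Add(-26, Mul(I, Pow(41037, Rational(1, 2))))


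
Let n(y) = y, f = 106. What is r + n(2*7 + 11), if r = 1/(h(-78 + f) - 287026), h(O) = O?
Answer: 7174949/286998 ≈ 25.000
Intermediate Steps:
r = -1/286998 (r = 1/((-78 + 106) - 287026) = 1/(28 - 287026) = 1/(-286998) = -1/286998 ≈ -3.4843e-6)
r + n(2*7 + 11) = -1/286998 + (2*7 + 11) = -1/286998 + (14 + 11) = -1/286998 + 25 = 7174949/286998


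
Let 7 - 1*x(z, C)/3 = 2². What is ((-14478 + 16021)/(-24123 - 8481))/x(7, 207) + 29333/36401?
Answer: 8551191445/10681363836 ≈ 0.80057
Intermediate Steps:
x(z, C) = 9 (x(z, C) = 21 - 3*2² = 21 - 3*4 = 21 - 12 = 9)
((-14478 + 16021)/(-24123 - 8481))/x(7, 207) + 29333/36401 = ((-14478 + 16021)/(-24123 - 8481))/9 + 29333/36401 = (1543/(-32604))*(⅑) + 29333*(1/36401) = (1543*(-1/32604))*(⅑) + 29333/36401 = -1543/32604*⅑ + 29333/36401 = -1543/293436 + 29333/36401 = 8551191445/10681363836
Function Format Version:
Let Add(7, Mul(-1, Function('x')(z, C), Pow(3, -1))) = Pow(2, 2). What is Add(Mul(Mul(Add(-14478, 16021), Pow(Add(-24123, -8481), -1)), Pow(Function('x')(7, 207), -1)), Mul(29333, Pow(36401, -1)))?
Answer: Rational(8551191445, 10681363836) ≈ 0.80057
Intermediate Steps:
Function('x')(z, C) = 9 (Function('x')(z, C) = Add(21, Mul(-3, Pow(2, 2))) = Add(21, Mul(-3, 4)) = Add(21, -12) = 9)
Add(Mul(Mul(Add(-14478, 16021), Pow(Add(-24123, -8481), -1)), Pow(Function('x')(7, 207), -1)), Mul(29333, Pow(36401, -1))) = Add(Mul(Mul(Add(-14478, 16021), Pow(Add(-24123, -8481), -1)), Pow(9, -1)), Mul(29333, Pow(36401, -1))) = Add(Mul(Mul(1543, Pow(-32604, -1)), Rational(1, 9)), Mul(29333, Rational(1, 36401))) = Add(Mul(Mul(1543, Rational(-1, 32604)), Rational(1, 9)), Rational(29333, 36401)) = Add(Mul(Rational(-1543, 32604), Rational(1, 9)), Rational(29333, 36401)) = Add(Rational(-1543, 293436), Rational(29333, 36401)) = Rational(8551191445, 10681363836)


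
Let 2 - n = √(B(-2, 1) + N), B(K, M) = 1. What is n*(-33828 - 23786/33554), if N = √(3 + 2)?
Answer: -1135088498/16777 + 567544249*√(1 + √5)/16777 ≈ -6802.7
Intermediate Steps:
N = √5 ≈ 2.2361
n = 2 - √(1 + √5) ≈ 0.20109
n*(-33828 - 23786/33554) = (2 - √(1 + √5))*(-33828 - 23786/33554) = (2 - √(1 + √5))*(-33828 - 1*11893/16777) = (2 - √(1 + √5))*(-33828 - 11893/16777) = (2 - √(1 + √5))*(-567544249/16777) = -1135088498/16777 + 567544249*√(1 + √5)/16777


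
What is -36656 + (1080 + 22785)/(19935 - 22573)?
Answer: -96722393/2638 ≈ -36665.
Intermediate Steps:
-36656 + (1080 + 22785)/(19935 - 22573) = -36656 + 23865/(-2638) = -36656 + 23865*(-1/2638) = -36656 - 23865/2638 = -96722393/2638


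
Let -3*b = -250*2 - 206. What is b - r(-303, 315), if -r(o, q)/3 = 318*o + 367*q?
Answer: 173965/3 ≈ 57988.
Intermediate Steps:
b = 706/3 (b = -(-250*2 - 206)/3 = -(-500 - 206)/3 = -⅓*(-706) = 706/3 ≈ 235.33)
r(o, q) = -1101*q - 954*o (r(o, q) = -3*(318*o + 367*q) = -1101*q - 954*o)
b - r(-303, 315) = 706/3 - (-1101*315 - 954*(-303)) = 706/3 - (-346815 + 289062) = 706/3 - 1*(-57753) = 706/3 + 57753 = 173965/3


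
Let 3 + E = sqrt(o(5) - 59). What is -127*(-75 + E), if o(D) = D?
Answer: 9906 - 381*I*sqrt(6) ≈ 9906.0 - 933.26*I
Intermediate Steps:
E = -3 + 3*I*sqrt(6) (E = -3 + sqrt(5 - 59) = -3 + sqrt(-54) = -3 + 3*I*sqrt(6) ≈ -3.0 + 7.3485*I)
-127*(-75 + E) = -127*(-75 + (-3 + 3*I*sqrt(6))) = -127*(-78 + 3*I*sqrt(6)) = 9906 - 381*I*sqrt(6)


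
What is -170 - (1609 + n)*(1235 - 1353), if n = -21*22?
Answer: 135176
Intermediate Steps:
n = -462
-170 - (1609 + n)*(1235 - 1353) = -170 - (1609 - 462)*(1235 - 1353) = -170 - 1147*(-118) = -170 - 1*(-135346) = -170 + 135346 = 135176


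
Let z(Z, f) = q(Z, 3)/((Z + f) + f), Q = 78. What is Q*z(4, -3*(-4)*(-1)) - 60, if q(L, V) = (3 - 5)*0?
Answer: -60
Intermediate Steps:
q(L, V) = 0 (q(L, V) = -2*0 = 0)
z(Z, f) = 0 (z(Z, f) = 0/((Z + f) + f) = 0/(Z + 2*f) = 0)
Q*z(4, -3*(-4)*(-1)) - 60 = 78*0 - 60 = 0 - 60 = -60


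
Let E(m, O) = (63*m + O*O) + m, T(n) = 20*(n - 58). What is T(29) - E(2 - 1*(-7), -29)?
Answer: -1997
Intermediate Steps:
T(n) = -1160 + 20*n (T(n) = 20*(-58 + n) = -1160 + 20*n)
E(m, O) = O² + 64*m (E(m, O) = (63*m + O²) + m = (O² + 63*m) + m = O² + 64*m)
T(29) - E(2 - 1*(-7), -29) = (-1160 + 20*29) - ((-29)² + 64*(2 - 1*(-7))) = (-1160 + 580) - (841 + 64*(2 + 7)) = -580 - (841 + 64*9) = -580 - (841 + 576) = -580 - 1*1417 = -580 - 1417 = -1997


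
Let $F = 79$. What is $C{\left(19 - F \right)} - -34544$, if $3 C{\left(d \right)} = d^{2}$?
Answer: $35744$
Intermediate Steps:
$C{\left(d \right)} = \frac{d^{2}}{3}$
$C{\left(19 - F \right)} - -34544 = \frac{\left(19 - 79\right)^{2}}{3} - -34544 = \frac{\left(19 - 79\right)^{2}}{3} + 34544 = \frac{\left(-60\right)^{2}}{3} + 34544 = \frac{1}{3} \cdot 3600 + 34544 = 1200 + 34544 = 35744$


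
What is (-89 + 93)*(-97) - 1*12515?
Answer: -12903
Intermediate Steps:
(-89 + 93)*(-97) - 1*12515 = 4*(-97) - 12515 = -388 - 12515 = -12903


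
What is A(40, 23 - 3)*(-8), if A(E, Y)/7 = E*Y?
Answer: -44800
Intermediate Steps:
A(E, Y) = 7*E*Y (A(E, Y) = 7*(E*Y) = 7*E*Y)
A(40, 23 - 3)*(-8) = (7*40*(23 - 3))*(-8) = (7*40*20)*(-8) = 5600*(-8) = -44800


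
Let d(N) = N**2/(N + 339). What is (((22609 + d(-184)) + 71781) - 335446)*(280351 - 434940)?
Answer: 5770780162336/155 ≈ 3.7231e+10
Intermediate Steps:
d(N) = N**2/(339 + N)
(((22609 + d(-184)) + 71781) - 335446)*(280351 - 434940) = (((22609 + (-184)**2/(339 - 184)) + 71781) - 335446)*(280351 - 434940) = (((22609 + 33856/155) + 71781) - 335446)*(-154589) = ((3538251/155 + 71781) - 335446)*(-154589) = (14664306/155 - 335446)*(-154589) = -37329824/155*(-154589) = 5770780162336/155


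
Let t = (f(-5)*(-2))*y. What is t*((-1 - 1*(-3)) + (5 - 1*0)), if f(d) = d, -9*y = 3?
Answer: -70/3 ≈ -23.333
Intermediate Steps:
y = -1/3 (y = -1/9*3 = -1/3 ≈ -0.33333)
t = -10/3 (t = -5*(-2)*(-1/3) = 10*(-1/3) = -10/3 ≈ -3.3333)
t*((-1 - 1*(-3)) + (5 - 1*0)) = -10*((-1 - 1*(-3)) + (5 - 1*0))/3 = -10*((-1 + 3) + (5 + 0))/3 = -10*(2 + 5)/3 = -10/3*7 = -70/3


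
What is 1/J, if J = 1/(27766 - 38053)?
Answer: -10287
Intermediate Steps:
J = -1/10287 (J = 1/(-10287) = -1/10287 ≈ -9.7210e-5)
1/J = 1/(-1/10287) = -10287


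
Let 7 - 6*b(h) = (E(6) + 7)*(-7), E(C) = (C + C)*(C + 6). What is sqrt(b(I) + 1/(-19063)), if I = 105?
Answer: sqrt(579982986957)/57189 ≈ 13.317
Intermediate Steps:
E(C) = 2*C*(6 + C) (E(C) = (2*C)*(6 + C) = 2*C*(6 + C))
b(h) = 532/3 (b(h) = 7/6 - (2*6*(6 + 6) + 7)*(-7)/6 = 7/6 - (2*6*12 + 7)*(-7)/6 = 7/6 - (144 + 7)*(-7)/6 = 7/6 - 151*(-7)/6 = 7/6 - 1/6*(-1057) = 7/6 + 1057/6 = 532/3)
sqrt(b(I) + 1/(-19063)) = sqrt(532/3 + 1/(-19063)) = sqrt(532/3 - 1/19063) = sqrt(10141513/57189) = sqrt(579982986957)/57189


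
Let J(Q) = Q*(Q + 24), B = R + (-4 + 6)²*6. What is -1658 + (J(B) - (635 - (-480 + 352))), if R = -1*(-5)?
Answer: -884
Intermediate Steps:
R = 5
B = 29 (B = 5 + (-4 + 6)²*6 = 5 + 2²*6 = 5 + 4*6 = 5 + 24 = 29)
J(Q) = Q*(24 + Q)
-1658 + (J(B) - (635 - (-480 + 352))) = -1658 + (29*(24 + 29) - (635 - (-480 + 352))) = -1658 + (29*53 - (635 - 1*(-128))) = -1658 + (1537 - (635 + 128)) = -1658 + (1537 - 1*763) = -1658 + (1537 - 763) = -1658 + 774 = -884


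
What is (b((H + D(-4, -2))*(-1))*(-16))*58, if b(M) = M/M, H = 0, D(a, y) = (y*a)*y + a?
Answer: -928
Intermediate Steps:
D(a, y) = a + a*y**2 (D(a, y) = (a*y)*y + a = a*y**2 + a = a + a*y**2)
b(M) = 1
(b((H + D(-4, -2))*(-1))*(-16))*58 = (1*(-16))*58 = -16*58 = -928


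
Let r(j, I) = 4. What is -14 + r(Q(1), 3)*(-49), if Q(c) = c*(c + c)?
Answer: -210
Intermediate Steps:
Q(c) = 2*c**2 (Q(c) = c*(2*c) = 2*c**2)
-14 + r(Q(1), 3)*(-49) = -14 + 4*(-49) = -14 - 196 = -210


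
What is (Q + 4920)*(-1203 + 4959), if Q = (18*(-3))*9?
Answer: 16654104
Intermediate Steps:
Q = -486 (Q = -54*9 = -486)
(Q + 4920)*(-1203 + 4959) = (-486 + 4920)*(-1203 + 4959) = 4434*3756 = 16654104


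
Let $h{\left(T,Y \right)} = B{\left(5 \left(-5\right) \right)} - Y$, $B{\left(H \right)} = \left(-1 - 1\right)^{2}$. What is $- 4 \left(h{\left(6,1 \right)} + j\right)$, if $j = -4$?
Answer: $4$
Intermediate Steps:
$B{\left(H \right)} = 4$ ($B{\left(H \right)} = \left(-2\right)^{2} = 4$)
$h{\left(T,Y \right)} = 4 - Y$
$- 4 \left(h{\left(6,1 \right)} + j\right) = - 4 \left(\left(4 - 1\right) - 4\right) = - 4 \left(3 - 4\right) = \left(-4\right) \left(-1\right) = 4$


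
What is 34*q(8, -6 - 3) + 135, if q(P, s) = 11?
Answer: 509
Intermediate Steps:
34*q(8, -6 - 3) + 135 = 34*11 + 135 = 374 + 135 = 509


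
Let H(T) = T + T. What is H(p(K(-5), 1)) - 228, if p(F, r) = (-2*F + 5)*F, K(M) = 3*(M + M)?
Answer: -4128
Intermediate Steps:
K(M) = 6*M (K(M) = 3*(2*M) = 6*M)
p(F, r) = F*(5 - 2*F) (p(F, r) = (5 - 2*F)*F = F*(5 - 2*F))
H(T) = 2*T
H(p(K(-5), 1)) - 228 = 2*((6*(-5))*(5 - 12*(-5))) - 228 = 2*(-30*(5 - 2*(-30))) - 228 = 2*(-30*(5 + 60)) - 228 = 2*(-30*65) - 228 = 2*(-1950) - 228 = -3900 - 228 = -4128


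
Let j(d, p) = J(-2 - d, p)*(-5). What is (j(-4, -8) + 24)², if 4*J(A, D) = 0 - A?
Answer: 2809/4 ≈ 702.25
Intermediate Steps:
J(A, D) = -A/4 (J(A, D) = (0 - A)/4 = (-A)/4 = -A/4)
j(d, p) = -5/2 - 5*d/4 (j(d, p) = -(-2 - d)/4*(-5) = (½ + d/4)*(-5) = -5/2 - 5*d/4)
(j(-4, -8) + 24)² = ((-5/2 - 5/4*(-4)) + 24)² = ((-5/2 + 5) + 24)² = (5/2 + 24)² = (53/2)² = 2809/4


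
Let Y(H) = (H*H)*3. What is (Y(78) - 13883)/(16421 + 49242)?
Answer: 4369/65663 ≈ 0.066537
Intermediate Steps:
Y(H) = 3*H**2 (Y(H) = H**2*3 = 3*H**2)
(Y(78) - 13883)/(16421 + 49242) = (3*78**2 - 13883)/(16421 + 49242) = (3*6084 - 13883)/65663 = (18252 - 13883)*(1/65663) = 4369*(1/65663) = 4369/65663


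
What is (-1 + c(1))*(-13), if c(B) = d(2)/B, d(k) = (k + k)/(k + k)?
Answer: 0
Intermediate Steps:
d(k) = 1 (d(k) = (2*k)/((2*k)) = (2*k)*(1/(2*k)) = 1)
c(B) = 1/B
(-1 + c(1))*(-13) = (-1 + 1/1)*(-13) = (-1 + 1)*(-13) = 0*(-13) = 0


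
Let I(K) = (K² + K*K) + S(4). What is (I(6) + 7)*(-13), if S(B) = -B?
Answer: -975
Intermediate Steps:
I(K) = -4 + 2*K² (I(K) = (K² + K*K) - 1*4 = (K² + K²) - 4 = 2*K² - 4 = -4 + 2*K²)
(I(6) + 7)*(-13) = ((-4 + 2*6²) + 7)*(-13) = ((-4 + 2*36) + 7)*(-13) = ((-4 + 72) + 7)*(-13) = (68 + 7)*(-13) = 75*(-13) = -975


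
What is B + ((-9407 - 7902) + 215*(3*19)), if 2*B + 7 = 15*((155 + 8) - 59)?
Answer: -8555/2 ≈ -4277.5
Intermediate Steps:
B = 1553/2 (B = -7/2 + (15*((155 + 8) - 59))/2 = -7/2 + (15*(163 - 59))/2 = -7/2 + (15*104)/2 = -7/2 + (½)*1560 = -7/2 + 780 = 1553/2 ≈ 776.50)
B + ((-9407 - 7902) + 215*(3*19)) = 1553/2 + ((-9407 - 7902) + 215*(3*19)) = 1553/2 + (-17309 + 215*57) = 1553/2 + (-17309 + 12255) = 1553/2 - 5054 = -8555/2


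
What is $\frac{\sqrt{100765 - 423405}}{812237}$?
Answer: $\frac{4 i \sqrt{20165}}{812237} \approx 0.00069932 i$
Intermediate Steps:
$\frac{\sqrt{100765 - 423405}}{812237} = \sqrt{-322640} \cdot \frac{1}{812237} = 4 i \sqrt{20165} \cdot \frac{1}{812237} = \frac{4 i \sqrt{20165}}{812237}$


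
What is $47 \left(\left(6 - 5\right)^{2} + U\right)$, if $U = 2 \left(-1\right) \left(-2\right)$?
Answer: $235$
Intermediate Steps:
$U = 4$ ($U = \left(-2\right) \left(-2\right) = 4$)
$47 \left(\left(6 - 5\right)^{2} + U\right) = 47 \left(\left(6 - 5\right)^{2} + 4\right) = 47 \left(1^{2} + 4\right) = 47 \left(1 + 4\right) = 47 \cdot 5 = 235$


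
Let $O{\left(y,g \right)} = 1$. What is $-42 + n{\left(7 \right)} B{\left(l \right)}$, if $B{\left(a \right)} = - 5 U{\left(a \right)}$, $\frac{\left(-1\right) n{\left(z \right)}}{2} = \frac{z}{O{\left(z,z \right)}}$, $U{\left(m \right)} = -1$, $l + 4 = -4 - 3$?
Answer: $-112$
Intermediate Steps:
$l = -11$ ($l = -4 - 7 = -11$)
$n{\left(z \right)} = - 2 z$ ($n{\left(z \right)} = - 2 \frac{z}{1} = - 2 z 1 = - 2 z$)
$B{\left(a \right)} = 5$ ($B{\left(a \right)} = \left(-5\right) \left(-1\right) = 5$)
$-42 + n{\left(7 \right)} B{\left(l \right)} = -42 + \left(-2\right) 7 \cdot 5 = -42 - 70 = -112$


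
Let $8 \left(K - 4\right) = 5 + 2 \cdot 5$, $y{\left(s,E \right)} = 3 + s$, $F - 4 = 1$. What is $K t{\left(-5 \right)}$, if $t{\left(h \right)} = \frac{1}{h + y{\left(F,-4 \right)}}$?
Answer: $\frac{47}{24} \approx 1.9583$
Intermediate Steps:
$F = 5$ ($F = 4 + 1 = 5$)
$K = \frac{47}{8}$ ($K = 4 + \frac{5 + 2 \cdot 5}{8} = 4 + \frac{5 + 10}{8} = 4 + \frac{1}{8} \cdot 15 = 4 + \frac{15}{8} = \frac{47}{8} \approx 5.875$)
$t{\left(h \right)} = \frac{1}{8 + h}$ ($t{\left(h \right)} = \frac{1}{h + \left(3 + 5\right)} = \frac{1}{h + 8} = \frac{1}{8 + h}$)
$K t{\left(-5 \right)} = \frac{47}{8 \left(8 - 5\right)} = \frac{47}{8 \cdot 3} = \frac{47}{8} \cdot \frac{1}{3} = \frac{47}{24}$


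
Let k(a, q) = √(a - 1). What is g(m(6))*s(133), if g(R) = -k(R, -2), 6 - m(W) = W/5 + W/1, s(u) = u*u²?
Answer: -2352637*I*√55/5 ≈ -3.4895e+6*I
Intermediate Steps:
s(u) = u³
k(a, q) = √(-1 + a)
m(W) = 6 - 6*W/5 (m(W) = 6 - (W/5 + W/1) = 6 - (W*(⅕) + W*1) = 6 - (W/5 + W) = 6 - 6*W/5)
g(R) = -√(-1 + R)
g(m(6))*s(133) = -√(-1 + (6 - 6/5*6))*133³ = -√(-1 + (6 - 36/5))*2352637 = -√(-1 - 6/5)*2352637 = -√(-11/5)*2352637 = -I*√55/5*2352637 = -2352637*I*√55/5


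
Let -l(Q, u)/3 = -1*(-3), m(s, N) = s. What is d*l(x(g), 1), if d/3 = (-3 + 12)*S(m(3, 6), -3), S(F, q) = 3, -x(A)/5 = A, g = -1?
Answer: -729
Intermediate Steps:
x(A) = -5*A
l(Q, u) = -9 (l(Q, u) = -(-3)*(-3) = -3*3 = -9)
d = 81 (d = 3*((-3 + 12)*3) = 3*(9*3) = 3*27 = 81)
d*l(x(g), 1) = 81*(-9) = -729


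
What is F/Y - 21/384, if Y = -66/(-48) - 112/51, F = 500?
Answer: -5222869/8576 ≈ -609.01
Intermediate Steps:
Y = -335/408 (Y = -66*(-1/48) - 112*1/51 = 11/8 - 112/51 = -335/408 ≈ -0.82108)
F/Y - 21/384 = 500/(-335/408) - 21/384 = 500*(-408/335) - 21*1/384 = -40800/67 - 7/128 = -5222869/8576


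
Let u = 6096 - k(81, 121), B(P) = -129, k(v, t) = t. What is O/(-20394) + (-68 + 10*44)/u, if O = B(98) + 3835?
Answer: -7278391/60927075 ≈ -0.11946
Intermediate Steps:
u = 5975 (u = 6096 - 1*121 = 6096 - 121 = 5975)
O = 3706 (O = -129 + 3835 = 3706)
O/(-20394) + (-68 + 10*44)/u = 3706/(-20394) + (-68 + 10*44)/5975 = 3706*(-1/20394) + (-68 + 440)*(1/5975) = -1853/10197 + 372*(1/5975) = -1853/10197 + 372/5975 = -7278391/60927075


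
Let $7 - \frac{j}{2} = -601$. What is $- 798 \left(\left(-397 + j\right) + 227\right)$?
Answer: $-834708$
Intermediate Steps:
$j = 1216$ ($j = 14 - -1202 = 14 + 1202 = 1216$)
$- 798 \left(\left(-397 + j\right) + 227\right) = - 798 \left(\left(-397 + 1216\right) + 227\right) = - 798 \left(819 + 227\right) = \left(-798\right) 1046 = -834708$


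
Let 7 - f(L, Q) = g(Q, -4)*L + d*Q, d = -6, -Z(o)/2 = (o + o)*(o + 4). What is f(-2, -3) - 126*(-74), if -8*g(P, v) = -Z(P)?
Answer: 9316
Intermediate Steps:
Z(o) = -4*o*(4 + o) (Z(o) = -2*(o + o)*(o + 4) = -2*2*o*(4 + o) = -4*o*(4 + o))
g(P, v) = -P*(4 + P)/2 (g(P, v) = -(-1)*(-4*P*(4 + P))/8 = -P*(4 + P)/2)
f(L, Q) = 7 + 6*Q + L*Q*(4 + Q)/2 (f(L, Q) = 7 - ((-Q*(4 + Q)/2)*L - 6*Q) = 7 - (-L*Q*(4 + Q)/2 - 6*Q) = 7 - (-6*Q - L*Q*(4 + Q)/2) = 7 + (6*Q + L*Q*(4 + Q)/2) = 7 + 6*Q + L*Q*(4 + Q)/2)
f(-2, -3) - 126*(-74) = (7 + 6*(-3) + (½)*(-2)*(-3)*(4 - 3)) - 126*(-74) = (7 - 18 + (½)*(-2)*(-3)*1) + 9324 = (7 - 18 + 3) + 9324 = -8 + 9324 = 9316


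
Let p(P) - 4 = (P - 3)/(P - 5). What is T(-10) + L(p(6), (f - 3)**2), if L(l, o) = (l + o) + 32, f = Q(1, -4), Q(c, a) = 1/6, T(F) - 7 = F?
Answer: 1585/36 ≈ 44.028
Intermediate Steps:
T(F) = 7 + F
Q(c, a) = 1/6
f = 1/6 ≈ 0.16667
p(P) = 4 + (-3 + P)/(-5 + P) (p(P) = 4 + (P - 3)/(P - 5) = 4 + (-3 + P)/(-5 + P))
L(l, o) = 32 + l + o
T(-10) + L(p(6), (f - 3)**2) = (7 - 10) + (32 + (-23 + 5*6)/(-5 + 6) + (1/6 - 3)**2) = -3 + (32 + (-23 + 30)/1 + (-17/6)**2) = -3 + (32 + 1*7 + 289/36) = -3 + (32 + 7 + 289/36) = -3 + 1693/36 = 1585/36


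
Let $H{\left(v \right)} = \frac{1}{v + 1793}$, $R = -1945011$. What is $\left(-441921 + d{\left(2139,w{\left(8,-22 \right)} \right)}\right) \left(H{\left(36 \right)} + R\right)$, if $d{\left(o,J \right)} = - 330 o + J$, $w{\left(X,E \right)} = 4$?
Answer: $\frac{4083166303913866}{1829} \approx 2.2325 \cdot 10^{12}$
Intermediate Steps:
$d{\left(o,J \right)} = J - 330 o$
$H{\left(v \right)} = \frac{1}{1793 + v}$
$\left(-441921 + d{\left(2139,w{\left(8,-22 \right)} \right)}\right) \left(H{\left(36 \right)} + R\right) = \left(-441921 + \left(4 - 705870\right)\right) \left(\frac{1}{1793 + 36} - 1945011\right) = \left(-441921 + \left(4 - 705870\right)\right) \left(\frac{1}{1829} - 1945011\right) = \left(-441921 - 705866\right) \left(\frac{1}{1829} - 1945011\right) = \left(-1147787\right) \left(- \frac{3557425118}{1829}\right) = \frac{4083166303913866}{1829}$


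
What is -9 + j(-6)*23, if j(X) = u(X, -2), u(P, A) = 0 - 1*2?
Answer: -55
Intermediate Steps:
u(P, A) = -2 (u(P, A) = 0 - 2 = -2)
j(X) = -2
-9 + j(-6)*23 = -9 - 2*23 = -9 - 46 = -55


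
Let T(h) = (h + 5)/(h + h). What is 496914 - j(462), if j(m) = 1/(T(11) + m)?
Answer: 2529292249/5090 ≈ 4.9691e+5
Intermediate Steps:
T(h) = (5 + h)/(2*h) (T(h) = (5 + h)/((2*h)) = (5 + h)*(1/(2*h)) = (5 + h)/(2*h))
j(m) = 1/(8/11 + m) (j(m) = 1/((½)*(5 + 11)/11 + m) = 1/((½)*(1/11)*16 + m) = 1/(8/11 + m))
496914 - j(462) = 496914 - 11/(8 + 11*462) = 496914 - 11/(8 + 5082) = 496914 - 11/5090 = 2529292249/5090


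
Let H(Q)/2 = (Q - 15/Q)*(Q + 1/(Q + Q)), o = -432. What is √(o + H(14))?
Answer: I*√13539/14 ≈ 8.3112*I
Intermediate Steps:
H(Q) = 2*(Q + 1/(2*Q))*(Q - 15/Q) (H(Q) = 2*((Q - 15/Q)*(Q + 1/(Q + Q))) = 2*((Q - 15/Q)*(Q + 1/(2*Q))) = 2*((Q + 1/(2*Q))*(Q - 15/Q)) = 2*(Q + 1/(2*Q))*(Q - 15/Q))
√(o + H(14)) = √(-432 + (-29 - 15/14² + 2*14²)) = √(-432 + (-29 - 15*1/196 + 2*196)) = √(-432 + (-29 - 15/196 + 392)) = √(-432 + 71133/196) = √(-13539/196) = I*√13539/14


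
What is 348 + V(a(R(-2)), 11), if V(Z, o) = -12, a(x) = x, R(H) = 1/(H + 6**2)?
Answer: 336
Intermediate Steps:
R(H) = 1/(36 + H) (R(H) = 1/(H + 36) = 1/(36 + H))
348 + V(a(R(-2)), 11) = 348 - 12 = 336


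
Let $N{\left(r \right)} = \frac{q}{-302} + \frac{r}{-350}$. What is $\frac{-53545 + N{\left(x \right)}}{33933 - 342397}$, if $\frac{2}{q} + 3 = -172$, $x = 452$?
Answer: $\frac{4042745}{23289032} \approx 0.17359$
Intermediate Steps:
$q = - \frac{2}{175}$ ($q = \frac{2}{-3 - 172} = \frac{2}{-175} = 2 \left(- \frac{1}{175}\right) = - \frac{2}{175} \approx -0.011429$)
$N{\left(r \right)} = \frac{1}{26425} - \frac{r}{350}$ ($N{\left(r \right)} = - \frac{2}{175 \left(-302\right)} + \frac{r}{-350} = \left(- \frac{2}{175}\right) \left(- \frac{1}{302}\right) + r \left(- \frac{1}{350}\right) = \frac{1}{26425} - \frac{r}{350}$)
$\frac{-53545 + N{\left(x \right)}}{33933 - 342397} = \frac{-53545 + \left(\frac{1}{26425} - \frac{226}{175}\right)}{33933 - 342397} = \frac{-53545 + \left(\frac{1}{26425} - \frac{226}{175}\right)}{-308464} = \left(-53545 - \frac{195}{151}\right) \left(- \frac{1}{308464}\right) = \left(- \frac{8085490}{151}\right) \left(- \frac{1}{308464}\right) = \frac{4042745}{23289032}$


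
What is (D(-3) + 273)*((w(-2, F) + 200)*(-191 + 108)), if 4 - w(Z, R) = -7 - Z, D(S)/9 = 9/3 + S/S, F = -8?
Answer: -5360223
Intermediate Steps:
D(S) = 36 (D(S) = 9*(9/3 + S/S) = 9*(9*(1/3) + 1) = 9*(3 + 1) = 9*4 = 36)
w(Z, R) = 11 + Z (w(Z, R) = 4 - (-7 - Z) = 4 + (7 + Z) = 11 + Z)
(D(-3) + 273)*((w(-2, F) + 200)*(-191 + 108)) = (36 + 273)*(((11 - 2) + 200)*(-191 + 108)) = 309*((9 + 200)*(-83)) = 309*(209*(-83)) = 309*(-17347) = -5360223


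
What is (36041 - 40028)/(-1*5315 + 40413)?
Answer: -3987/35098 ≈ -0.11360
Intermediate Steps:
(36041 - 40028)/(-1*5315 + 40413) = -3987/(-5315 + 40413) = -3987/35098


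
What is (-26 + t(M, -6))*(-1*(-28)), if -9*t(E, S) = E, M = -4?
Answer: -6440/9 ≈ -715.56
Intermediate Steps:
t(E, S) = -E/9
(-26 + t(M, -6))*(-1*(-28)) = (-26 - ⅑*(-4))*(-1*(-28)) = (-26 + 4/9)*28 = -230/9*28 = -6440/9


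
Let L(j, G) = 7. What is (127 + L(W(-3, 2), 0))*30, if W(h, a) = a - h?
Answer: 4020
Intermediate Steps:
(127 + L(W(-3, 2), 0))*30 = (127 + 7)*30 = 134*30 = 4020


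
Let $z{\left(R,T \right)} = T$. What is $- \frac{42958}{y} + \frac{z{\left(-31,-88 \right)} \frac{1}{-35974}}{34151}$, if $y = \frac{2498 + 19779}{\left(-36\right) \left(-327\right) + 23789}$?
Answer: $- \frac{938383101919321018}{13684182722249} \approx -68574.0$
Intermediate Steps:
$y = \frac{22277}{35561}$ ($y = \frac{22277}{11772 + 23789} = \frac{22277}{35561} \approx 0.62644$)
$- \frac{42958}{y} + \frac{z{\left(-31,-88 \right)} \frac{1}{-35974}}{34151} = - \frac{42958}{\frac{22277}{35561}} + \frac{\left(-88\right) \frac{1}{-35974}}{34151} = \left(-42958\right) \frac{35561}{22277} + \left(-88\right) \left(- \frac{1}{35974}\right) \frac{1}{34151} = - \frac{1527629438}{22277} + \frac{44}{17987} \cdot \frac{1}{34151} = - \frac{1527629438}{22277} + \frac{44}{614274037} = - \frac{938383101919321018}{13684182722249}$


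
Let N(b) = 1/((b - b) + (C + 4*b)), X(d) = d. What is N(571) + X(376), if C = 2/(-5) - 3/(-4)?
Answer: 17178332/45687 ≈ 376.00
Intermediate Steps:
C = 7/20 (C = 2*(-⅕) - 3*(-¼) = -⅖ + ¾ = 7/20 ≈ 0.35000)
N(b) = 1/(7/20 + 4*b) (N(b) = 1/((b - b) + (7/20 + 4*b)) = 1/(0 + (7/20 + 4*b)) = 1/(7/20 + 4*b))
N(571) + X(376) = 20/(7 + 80*571) + 376 = 20/(7 + 45680) + 376 = 20/45687 + 376 = 17178332/45687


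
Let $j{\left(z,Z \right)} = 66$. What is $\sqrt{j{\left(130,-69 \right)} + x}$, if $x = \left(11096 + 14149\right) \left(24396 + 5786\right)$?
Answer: $4 \sqrt{47621541} \approx 27603.0$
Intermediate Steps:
$x = 761944590$ ($x = 25245 \cdot 30182 = 761944590$)
$\sqrt{j{\left(130,-69 \right)} + x} = \sqrt{66 + 761944590} = \sqrt{761944656} = 4 \sqrt{47621541}$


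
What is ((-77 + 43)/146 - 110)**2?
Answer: 64754209/5329 ≈ 12151.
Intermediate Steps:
((-77 + 43)/146 - 110)**2 = (-34*1/146 - 110)**2 = (-17/73 - 110)**2 = (-8047/73)**2 = 64754209/5329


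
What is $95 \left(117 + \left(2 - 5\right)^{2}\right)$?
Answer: $11970$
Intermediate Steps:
$95 \left(117 + \left(2 - 5\right)^{2}\right) = 95 \left(117 + \left(-3\right)^{2}\right) = 95 \left(117 + 9\right) = 95 \cdot 126 = 11970$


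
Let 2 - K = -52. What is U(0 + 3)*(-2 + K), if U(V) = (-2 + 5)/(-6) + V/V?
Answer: 26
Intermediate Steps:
K = 54 (K = 2 - 1*(-52) = 2 + 52 = 54)
U(V) = ½ (U(V) = 3*(-⅙) + 1 = -½ + 1 = ½)
U(0 + 3)*(-2 + K) = (-2 + 54)/2 = (½)*52 = 26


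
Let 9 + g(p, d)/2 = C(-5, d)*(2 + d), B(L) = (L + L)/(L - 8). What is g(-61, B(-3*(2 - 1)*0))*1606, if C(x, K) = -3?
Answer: -48180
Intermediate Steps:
B(L) = 2*L/(-8 + L) (B(L) = (2*L)/(-8 + L) = 2*L/(-8 + L))
g(p, d) = -30 - 6*d (g(p, d) = -18 + 2*(-3*(2 + d)) = -18 + 2*(-6 - 3*d) = -18 + (-12 - 6*d) = -30 - 6*d)
g(-61, B(-3*(2 - 1)*0))*1606 = (-30 - 12*-3*(2 - 1)*0/(-8 - 3*(2 - 1)*0))*1606 = (-30 - 12*-3*1*0/(-8 - 3*1*0))*1606 = (-30 - 12*(-3*0)/(-8 - 3*0))*1606 = (-30 - 12*0/(-8 + 0))*1606 = (-30 - 12*0/(-8))*1606 = (-30 - 12*0*(-1)/8)*1606 = (-30 - 6*0)*1606 = (-30 + 0)*1606 = -30*1606 = -48180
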